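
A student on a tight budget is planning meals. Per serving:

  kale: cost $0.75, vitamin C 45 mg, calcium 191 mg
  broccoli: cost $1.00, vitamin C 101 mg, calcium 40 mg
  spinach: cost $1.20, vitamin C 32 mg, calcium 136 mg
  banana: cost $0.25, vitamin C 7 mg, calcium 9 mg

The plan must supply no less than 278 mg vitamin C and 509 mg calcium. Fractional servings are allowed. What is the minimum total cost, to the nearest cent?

kale only: max(278/45, 509/191) = 6.178 servings → $4.63.
broccoli only: max(278/101, 509/40) = 12.72 servings → $12.72.
spinach only: max(278/32, 509/136) = 8.688 servings → $10.43.
banana only: max(278/7, 509/9) = 56.56 servings → $14.14.
kale + broccoli with both tight: 2.303 servings and 1.726 servings → $3.45.
kale + spinach with both targets exact would need a negative amount; discard.
kale + banana with both tight: 1.138 servings and 32.4 servings → $8.95.
broccoli + spinach with both tight: 1.728 servings and 3.235 servings → $5.61.
broccoli + banana: the both-tight solution has a negative serving — not a feasible corner.
spinach + banana with both tight: 1.598 servings and 32.41 servings → $10.02.
So the least-cost plan costs $3.45.

$3.45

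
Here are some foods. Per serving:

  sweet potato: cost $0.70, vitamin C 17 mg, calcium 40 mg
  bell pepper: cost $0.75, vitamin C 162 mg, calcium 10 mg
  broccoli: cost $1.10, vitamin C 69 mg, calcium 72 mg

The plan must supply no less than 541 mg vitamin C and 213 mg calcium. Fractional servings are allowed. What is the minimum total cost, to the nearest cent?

Compare the cost at each extreme point of the feasible region.
sweet potato only: max(541/17, 213/40) = 31.82 servings → $22.28.
bell pepper only: max(541/162, 213/10) = 21.3 servings → $15.97.
broccoli only: max(541/69, 213/72) = 7.841 servings → $8.62.
sweet potato + bell pepper with both tight: 4.611 servings and 2.856 servings → $5.37.
sweet potato + broccoli with both targets exact would need a negative amount; discard.
bell pepper + broccoli with both tight: 2.21 servings and 2.651 servings → $4.57.
So the least-cost plan costs $4.57.

$4.57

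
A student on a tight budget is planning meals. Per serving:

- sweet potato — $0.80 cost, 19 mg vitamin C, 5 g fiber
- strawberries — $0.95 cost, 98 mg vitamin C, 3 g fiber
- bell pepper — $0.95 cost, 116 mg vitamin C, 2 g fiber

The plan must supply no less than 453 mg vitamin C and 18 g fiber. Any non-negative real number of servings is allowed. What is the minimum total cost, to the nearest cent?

$4.97

An LP optimum is at a vertex; with two nutrient constraints at most two foods are used. Check each candidate.
sweet potato only: max(453/19, 18/5) = 23.84 servings → $19.07.
strawberries only: max(453/98, 18/3) = 6 servings → $5.70.
bell pepper only: max(453/116, 18/2) = 9 servings → $8.55.
sweet potato + strawberries with both tight: 0.9353 servings and 4.441 servings → $4.97.
sweet potato + bell pepper with both tight: 2.181 servings and 3.548 servings → $5.12.
strawberries + bell pepper: the both-tight solution has a negative serving — not a feasible corner.
Cheapest feasible corner: $4.97.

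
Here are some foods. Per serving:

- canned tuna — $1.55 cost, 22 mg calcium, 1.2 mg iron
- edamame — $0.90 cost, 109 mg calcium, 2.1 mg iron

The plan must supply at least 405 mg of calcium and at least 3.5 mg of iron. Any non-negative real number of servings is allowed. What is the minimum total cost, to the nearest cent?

With two linear requirements the optimum uses one or two foods; enumerate the corners.
canned tuna only: max(405/22, 3.5/1.2) = 18.41 servings → $28.53.
edamame only: max(405/109, 3.5/2.1) = 3.716 servings → $3.34.
canned tuna + edamame: the both-tight solution has a negative serving — not a feasible corner.
The minimum over all feasible corners is $3.34.

$3.34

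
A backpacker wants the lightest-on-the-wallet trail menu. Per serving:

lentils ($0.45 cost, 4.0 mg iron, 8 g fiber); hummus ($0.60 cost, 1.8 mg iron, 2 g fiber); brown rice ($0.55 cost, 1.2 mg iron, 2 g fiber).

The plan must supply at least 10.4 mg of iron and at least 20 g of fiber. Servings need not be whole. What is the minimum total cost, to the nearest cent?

At the optimum either one food covers both requirements or two foods hit both targets exactly; no other combination can be cheaper.
lentils only: max(10.4/4.0, 20/8) = 2.6 servings → $1.17.
hummus only: max(10.4/1.8, 20/2) = 10 servings → $6.00.
brown rice only: max(10.4/1.2, 20/2) = 10 servings → $5.50.
lentils + hummus with both tight: 2.375 servings and 0.5 servings → $1.37.
lentils + brown rice with both tight: 2 servings and 2 servings → $2.00.
hummus + brown rice with both targets exact would need a negative amount; discard.
The minimum over all feasible corners is $1.17.

$1.17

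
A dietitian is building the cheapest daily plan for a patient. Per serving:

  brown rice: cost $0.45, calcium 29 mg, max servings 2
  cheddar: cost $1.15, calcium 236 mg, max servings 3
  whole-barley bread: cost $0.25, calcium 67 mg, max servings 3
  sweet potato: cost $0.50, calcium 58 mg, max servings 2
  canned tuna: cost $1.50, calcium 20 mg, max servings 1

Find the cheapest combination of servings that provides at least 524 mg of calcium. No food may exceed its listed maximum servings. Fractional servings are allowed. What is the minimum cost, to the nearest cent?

Cost per mg of calcium: whole-barley bread $0.0037, cheddar $0.0049, sweet potato $0.0086, brown rice $0.0155, canned tuna $0.0750.
Take 3 servings of whole-barley bread: +201.0 mg calcium for $0.75 (total $0.75, still need 323.0 mg).
Take 1.369 servings of cheddar: +323.0 mg calcium for $1.57 (total $2.32, still need 0.0 mg).
Greedy by cheapest-per-mg is optimal for a single linear constraint, so the minimum cost is $2.32.

$2.32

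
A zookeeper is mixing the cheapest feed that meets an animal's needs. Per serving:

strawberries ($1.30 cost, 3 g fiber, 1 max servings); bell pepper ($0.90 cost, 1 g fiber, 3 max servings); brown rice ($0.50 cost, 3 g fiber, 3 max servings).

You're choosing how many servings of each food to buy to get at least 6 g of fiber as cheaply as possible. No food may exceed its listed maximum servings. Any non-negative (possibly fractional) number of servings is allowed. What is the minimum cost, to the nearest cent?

$1.00

Cost per g of fiber: brown rice $0.1667, strawberries $0.4333, bell pepper $0.9000.
Take 2 servings of brown rice: +6.0 g fiber for $1.00 (total $1.00, still need 0.0 g).
Filling from the cheapest source first is optimal under one linear minimum: $1.00.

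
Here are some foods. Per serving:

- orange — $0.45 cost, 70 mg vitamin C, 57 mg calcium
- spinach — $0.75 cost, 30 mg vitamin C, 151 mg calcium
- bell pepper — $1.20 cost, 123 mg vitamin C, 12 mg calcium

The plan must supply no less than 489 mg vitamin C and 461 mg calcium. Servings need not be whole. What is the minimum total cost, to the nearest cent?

$3.42

With two linear requirements the optimum uses one or two foods; enumerate the corners.
orange only: max(489/70, 461/57) = 8.088 servings → $3.64.
spinach only: max(489/30, 461/151) = 16.3 servings → $12.22.
bell pepper only: max(489/123, 461/12) = 38.42 servings → $46.10.
orange + spinach with both tight: 6.773 servings and 0.4963 servings → $3.42.
orange + bell pepper with both targets exact would need a negative amount; discard.
spinach + bell pepper with both tight: 2.791 servings and 3.295 servings → $6.05.
So the least-cost plan costs $3.42.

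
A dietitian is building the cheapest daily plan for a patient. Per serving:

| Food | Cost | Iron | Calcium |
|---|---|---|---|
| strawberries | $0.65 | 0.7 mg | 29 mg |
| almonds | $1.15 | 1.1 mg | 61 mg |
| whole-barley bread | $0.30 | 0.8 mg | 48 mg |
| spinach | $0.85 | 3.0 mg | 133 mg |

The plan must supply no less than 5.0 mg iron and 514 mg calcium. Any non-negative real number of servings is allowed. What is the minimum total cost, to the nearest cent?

$3.21

With two linear requirements the optimum uses one or two foods; enumerate the corners.
strawberries only: max(5.0/0.7, 514/29) = 17.72 servings → $11.52.
almonds only: max(5.0/1.1, 514/61) = 8.426 servings → $9.69.
whole-barley bread only: max(5.0/0.8, 514/48) = 10.71 servings → $3.21.
spinach only: max(5.0/3.0, 514/133) = 3.865 servings → $3.28.
strawberries + almonds: intersection lies outside the first quadrant.
strawberries + whole-barley bread with both targets exact would need a negative amount; discard.
strawberries + spinach with both targets exact would need a negative amount; discard.
almonds + whole-barley bread: intersection lies outside the first quadrant.
almonds + spinach: the both-tight solution has a negative serving — not a feasible corner.
whole-barley bread + spinach: intersection lies outside the first quadrant.
So the least-cost plan costs $3.21.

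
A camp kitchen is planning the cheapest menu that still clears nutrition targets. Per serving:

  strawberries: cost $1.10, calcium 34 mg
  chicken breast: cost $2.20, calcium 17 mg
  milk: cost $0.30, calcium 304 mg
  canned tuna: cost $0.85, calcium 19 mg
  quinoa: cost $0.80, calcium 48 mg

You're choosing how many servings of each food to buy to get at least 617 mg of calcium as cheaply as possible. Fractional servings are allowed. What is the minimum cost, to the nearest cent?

Cost per mg of calcium: milk $0.0010, quinoa $0.0167, strawberries $0.0324, canned tuna $0.0447, chicken breast $0.1294.
With no serving limits, use only milk: 617 mg / 304 mg = 2.03 servings × $0.30 = $0.61.

$0.61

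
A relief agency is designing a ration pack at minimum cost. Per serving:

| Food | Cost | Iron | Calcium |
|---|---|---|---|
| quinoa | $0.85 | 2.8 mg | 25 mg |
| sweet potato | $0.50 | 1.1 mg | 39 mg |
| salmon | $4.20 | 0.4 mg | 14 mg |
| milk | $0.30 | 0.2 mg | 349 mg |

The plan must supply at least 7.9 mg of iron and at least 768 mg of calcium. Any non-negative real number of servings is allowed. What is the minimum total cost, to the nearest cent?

quinoa only: max(7.9/2.8, 768/25) = 30.72 servings → $26.11.
sweet potato only: max(7.9/1.1, 768/39) = 19.69 servings → $9.85.
salmon only: max(7.9/0.4, 768/14) = 54.86 servings → $230.40.
milk only: max(7.9/0.2, 768/349) = 39.5 servings → $11.85.
quinoa + sweet potato: intersection lies outside the first quadrant.
quinoa + salmon with both targets exact would need a negative amount; discard.
quinoa + milk with both tight: 2.678 servings and 2.009 servings → $2.88.
sweet potato + salmon: the both-tight solution has a negative serving — not a feasible corner.
sweet potato + milk with both tight: 6.922 servings and 1.427 servings → $3.89.
salmon + milk with both tight: 19.03 servings and 1.437 servings → $80.36.
The minimum over all feasible corners is $2.88.

$2.88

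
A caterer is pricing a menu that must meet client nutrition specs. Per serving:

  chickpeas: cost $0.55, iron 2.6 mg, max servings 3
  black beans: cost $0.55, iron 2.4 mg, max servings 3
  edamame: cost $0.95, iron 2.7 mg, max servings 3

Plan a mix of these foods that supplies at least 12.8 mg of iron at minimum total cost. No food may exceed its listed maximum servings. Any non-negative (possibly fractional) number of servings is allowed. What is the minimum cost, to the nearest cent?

$2.80

Cost per mg of iron: chickpeas $0.2115, black beans $0.2292, edamame $0.3519.
Take 3 servings of chickpeas: +7.8 mg iron for $1.65 (total $1.65, still need 5.0 mg).
Take 2.083 servings of black beans: +5.0 mg iron for $1.15 (total $2.80, still need 0.0 mg).
Greedy by cheapest-per-mg is optimal for a single linear constraint, so the minimum cost is $2.80.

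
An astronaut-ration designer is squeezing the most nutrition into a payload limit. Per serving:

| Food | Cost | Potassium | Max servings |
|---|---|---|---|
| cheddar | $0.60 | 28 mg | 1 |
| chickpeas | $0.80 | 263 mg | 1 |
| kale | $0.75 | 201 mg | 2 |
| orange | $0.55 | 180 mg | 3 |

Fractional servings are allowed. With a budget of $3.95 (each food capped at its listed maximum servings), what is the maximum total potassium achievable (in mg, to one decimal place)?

1205.0 mg

Potassium per dollar: chickpeas 328.8, orange 327.3, kale 268, cheddar 46.67.
Take 1 serving of chickpeas: spends $0.80, +263.0 mg potassium (running total 263.0 mg).
Take 3 servings of orange: spends $1.65, +540.0 mg potassium (running total 803.0 mg).
Take 2 servings of kale: spends $1.50, +402.0 mg potassium (running total 1205.0 mg).
Greedy by best ratio exhausts the cost allowance optimally: 1205.0 mg.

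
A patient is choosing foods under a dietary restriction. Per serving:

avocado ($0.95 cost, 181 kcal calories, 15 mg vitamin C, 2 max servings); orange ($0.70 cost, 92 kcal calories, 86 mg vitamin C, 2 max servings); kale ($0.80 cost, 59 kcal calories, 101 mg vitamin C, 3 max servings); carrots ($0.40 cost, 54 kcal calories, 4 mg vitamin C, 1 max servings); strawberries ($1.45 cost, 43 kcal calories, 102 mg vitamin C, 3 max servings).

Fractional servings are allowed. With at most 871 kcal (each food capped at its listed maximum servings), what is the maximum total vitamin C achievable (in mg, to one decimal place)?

Vitamin C per kcal: strawberries 2.372, kale 1.712, orange 0.9348, avocado 0.08287, carrots 0.07407.
Take 3 servings of strawberries: uses 129 kcal, +306.0 mg vitamin C (running total 306.0 mg).
Take 3 servings of kale: uses 177 kcal, +303.0 mg vitamin C (running total 609.0 mg).
Take 2 servings of orange: uses 184 kcal, +172.0 mg vitamin C (running total 781.0 mg).
Take 2 servings of avocado: uses 362 kcal, +30.0 mg vitamin C (running total 811.0 mg).
Take 0.3519 servings of carrots: uses 19 kcal, +1.4 mg vitamin C (running total 812.4 mg).
Greedy by best ratio exhausts the calories allowance optimally: 812.4 mg.

812.4 mg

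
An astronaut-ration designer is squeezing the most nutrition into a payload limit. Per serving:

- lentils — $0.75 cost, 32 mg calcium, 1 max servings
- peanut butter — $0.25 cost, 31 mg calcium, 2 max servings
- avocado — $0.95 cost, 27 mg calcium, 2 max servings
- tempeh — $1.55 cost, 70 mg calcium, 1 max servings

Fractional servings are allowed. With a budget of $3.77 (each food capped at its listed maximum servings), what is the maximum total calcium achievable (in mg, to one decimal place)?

Calcium per dollar: peanut butter 124, tempeh 45.16, lentils 42.67, avocado 28.42.
Take 2 servings of peanut butter: spends $0.50, +62.0 mg calcium (running total 62.0 mg).
Take 1 serving of tempeh: spends $1.55, +70.0 mg calcium (running total 132.0 mg).
Take 1 serving of lentils: spends $0.75, +32.0 mg calcium (running total 164.0 mg).
Take 1.021 servings of avocado: spends $0.97, +27.6 mg calcium (running total 191.6 mg).
Greedy by best ratio exhausts the cost allowance optimally: 191.6 mg.

191.6 mg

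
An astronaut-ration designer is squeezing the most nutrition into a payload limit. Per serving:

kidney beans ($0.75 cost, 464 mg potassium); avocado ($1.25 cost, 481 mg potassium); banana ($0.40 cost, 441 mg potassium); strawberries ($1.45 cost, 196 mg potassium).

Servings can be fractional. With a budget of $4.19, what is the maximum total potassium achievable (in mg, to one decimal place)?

4619.5 mg

Potassium per dollar: banana 1102, kidney beans 618.7, avocado 384.8, strawberries 135.2.
With no serving limits, spend the whole cost allowance on banana: $4.19 / $0.40 × 441 mg = 4619.5 mg.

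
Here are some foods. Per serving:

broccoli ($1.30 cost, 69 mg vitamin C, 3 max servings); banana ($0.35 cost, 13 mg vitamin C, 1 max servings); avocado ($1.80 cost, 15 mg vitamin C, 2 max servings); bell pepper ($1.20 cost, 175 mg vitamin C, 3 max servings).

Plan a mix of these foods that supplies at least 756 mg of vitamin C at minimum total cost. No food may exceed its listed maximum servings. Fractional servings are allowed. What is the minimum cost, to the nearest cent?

Cost per mg of vitamin C: bell pepper $0.0069, broccoli $0.0188, banana $0.0269, avocado $0.1200.
Take 3 servings of bell pepper: +525.0 mg vitamin C for $3.60 (total $3.60, still need 231.0 mg).
Take 3 servings of broccoli: +207.0 mg vitamin C for $3.90 (total $7.50, still need 24.0 mg).
Take 1 serving of banana: +13.0 mg vitamin C for $0.35 (total $7.85, still need 11.0 mg).
Take 0.7333 servings of avocado: +11.0 mg vitamin C for $1.32 (total $9.17, still need 0.0 mg).
Filling from the cheapest source first is optimal under one linear minimum: $9.17.

$9.17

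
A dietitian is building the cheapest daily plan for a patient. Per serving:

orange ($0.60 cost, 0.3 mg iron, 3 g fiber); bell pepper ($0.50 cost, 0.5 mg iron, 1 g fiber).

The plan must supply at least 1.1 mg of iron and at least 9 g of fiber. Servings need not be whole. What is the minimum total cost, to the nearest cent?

Compare the cost at each extreme point of the feasible region.
orange only: max(1.1/0.3, 9/3) = 3.667 servings → $2.20.
bell pepper only: max(1.1/0.5, 9/1) = 9 servings → $4.50.
orange + bell pepper with both tight: 2.833 servings and 0.5 servings → $1.95.
So the least-cost plan costs $1.95.

$1.95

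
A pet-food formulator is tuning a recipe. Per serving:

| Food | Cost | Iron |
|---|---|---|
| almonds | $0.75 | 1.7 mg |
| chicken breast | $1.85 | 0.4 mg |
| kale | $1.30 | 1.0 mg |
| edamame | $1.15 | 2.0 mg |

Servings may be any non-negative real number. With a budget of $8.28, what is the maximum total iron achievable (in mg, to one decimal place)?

18.8 mg

Iron per dollar: almonds 2.267, edamame 1.739, kale 0.7692, chicken breast 0.2162.
With no serving limits, spend the whole cost allowance on almonds: $8.28 / $0.75 × 1.7 mg = 18.8 mg.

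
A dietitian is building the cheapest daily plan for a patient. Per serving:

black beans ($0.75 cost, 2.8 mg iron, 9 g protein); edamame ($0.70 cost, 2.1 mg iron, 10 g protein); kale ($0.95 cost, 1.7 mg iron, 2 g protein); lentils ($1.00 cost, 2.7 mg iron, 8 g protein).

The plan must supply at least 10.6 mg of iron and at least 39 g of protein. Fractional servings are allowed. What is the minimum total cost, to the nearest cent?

Compare the cost at each extreme point of the feasible region.
black beans only: max(10.6/2.8, 39/9) = 4.333 servings → $3.25.
edamame only: max(10.6/2.1, 39/10) = 5.048 servings → $3.53.
kale only: max(10.6/1.7, 39/2) = 19.5 servings → $18.52.
lentils only: max(10.6/2.7, 39/8) = 4.875 servings → $4.88.
black beans + edamame with both tight: 2.648 servings and 1.516 servings → $3.05.
black beans + kale: intersection lies outside the first quadrant.
black beans + lentils with both targets exact would need a negative amount; discard.
edamame + kale with both tight: 3.523 servings and 1.883 servings → $4.26.
edamame + lentils with both tight: 2.01 servings and 2.363 servings → $3.77.
kale + lentils: intersection lies outside the first quadrant.
Cheapest feasible corner: $3.05.

$3.05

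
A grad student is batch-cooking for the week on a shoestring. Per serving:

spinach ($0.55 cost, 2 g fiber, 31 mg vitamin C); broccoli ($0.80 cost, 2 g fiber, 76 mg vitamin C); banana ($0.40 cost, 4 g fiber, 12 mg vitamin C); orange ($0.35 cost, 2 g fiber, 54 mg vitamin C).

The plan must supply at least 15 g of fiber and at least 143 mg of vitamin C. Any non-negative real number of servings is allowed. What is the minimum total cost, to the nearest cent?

This is a tiny linear program; its minimum lies at a vertex of the feasible set. List the vertices and price them.
spinach only: max(15/2, 143/31) = 7.5 servings → $4.12.
broccoli only: max(15/2, 143/76) = 7.5 servings → $6.00.
banana only: max(15/4, 143/12) = 11.92 servings → $4.77.
orange only: max(15/2, 143/54) = 7.5 servings → $2.62.
spinach + broccoli: the both-tight solution has a negative serving — not a feasible corner.
spinach + banana with both tight: 3.92 servings and 1.79 servings → $2.87.
spinach + orange with both targets exact would need a negative amount; discard.
broccoli + banana with both tight: 1.4 servings and 3.05 servings → $2.34.
broccoli + orange: the both-tight solution has a negative serving — not a feasible corner.
banana + orange with both tight: 2.729 servings and 2.042 servings → $1.81.
The minimum over all feasible corners is $1.81.

$1.81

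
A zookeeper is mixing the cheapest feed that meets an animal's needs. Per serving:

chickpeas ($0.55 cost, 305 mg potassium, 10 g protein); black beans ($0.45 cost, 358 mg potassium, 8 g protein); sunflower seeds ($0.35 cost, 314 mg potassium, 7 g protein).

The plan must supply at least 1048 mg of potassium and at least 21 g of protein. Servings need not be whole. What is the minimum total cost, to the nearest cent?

$1.17

The cheapest plan sits at a corner of the feasible region — with two constraints it uses at most two foods.
chickpeas only: max(1048/305, 21/10) = 3.436 servings → $1.89.
black beans only: max(1048/358, 21/8) = 2.927 servings → $1.32.
sunflower seeds only: max(1048/314, 21/7) = 3.338 servings → $1.17.
chickpeas + black beans with both targets exact would need a negative amount; discard.
chickpeas + sunflower seeds: intersection lies outside the first quadrant.
black beans + sunflower seeds: the both-tight solution has a negative serving — not a feasible corner.
The minimum over all feasible corners is $1.17.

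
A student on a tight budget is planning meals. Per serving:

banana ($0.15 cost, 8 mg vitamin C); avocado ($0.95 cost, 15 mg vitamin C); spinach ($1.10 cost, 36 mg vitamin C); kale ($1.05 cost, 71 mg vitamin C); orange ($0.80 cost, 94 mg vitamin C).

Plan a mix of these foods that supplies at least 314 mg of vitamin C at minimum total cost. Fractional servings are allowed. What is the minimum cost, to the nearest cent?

Cost per mg of vitamin C: orange $0.0085, kale $0.0148, banana $0.0187, spinach $0.0306, avocado $0.0633.
With no serving limits, use only orange: 314 mg / 94 mg = 3.34 servings × $0.80 = $2.67.

$2.67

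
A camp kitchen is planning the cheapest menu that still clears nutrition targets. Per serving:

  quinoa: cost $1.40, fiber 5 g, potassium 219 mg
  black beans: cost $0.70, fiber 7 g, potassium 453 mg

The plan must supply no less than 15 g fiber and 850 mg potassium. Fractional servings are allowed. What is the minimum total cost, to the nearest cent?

$1.50

Two binding constraints pin down two serving amounts, so the optimal mix uses at most two foods. The candidates are each food alone (scaled to the tighter of fiber/potassium) and each pair with both constraints tight.
quinoa only: max(15/5, 850/219) = 3.881 servings → $5.43.
black beans only: max(15/7, 850/453) = 2.143 servings → $1.50.
quinoa + black beans with both tight: 1.154 servings and 1.318 servings → $2.54.
The minimum over all feasible corners is $1.50.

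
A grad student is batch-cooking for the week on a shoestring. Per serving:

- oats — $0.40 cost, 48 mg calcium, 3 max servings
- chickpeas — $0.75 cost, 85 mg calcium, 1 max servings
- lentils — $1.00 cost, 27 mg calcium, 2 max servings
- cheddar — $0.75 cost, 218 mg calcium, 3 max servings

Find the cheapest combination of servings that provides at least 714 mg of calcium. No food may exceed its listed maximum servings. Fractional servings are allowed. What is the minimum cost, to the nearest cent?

Cost per mg of calcium: cheddar $0.0034, oats $0.0083, chickpeas $0.0088, lentils $0.0370.
Take 3 servings of cheddar: +654.0 mg calcium for $2.25 (total $2.25, still need 60.0 mg).
Take 1.25 servings of oats: +60.0 mg calcium for $0.50 (total $2.75, still need 0.0 mg).
Greedy by cheapest-per-mg is optimal for a single linear constraint, so the minimum cost is $2.75.

$2.75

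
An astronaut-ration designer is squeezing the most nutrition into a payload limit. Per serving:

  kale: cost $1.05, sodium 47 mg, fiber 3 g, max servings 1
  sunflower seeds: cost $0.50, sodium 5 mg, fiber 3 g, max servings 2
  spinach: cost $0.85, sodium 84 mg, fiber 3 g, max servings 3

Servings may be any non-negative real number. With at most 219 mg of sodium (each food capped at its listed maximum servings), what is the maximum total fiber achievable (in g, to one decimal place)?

14.8 g

Fiber per mg sodium: sunflower seeds 0.6, kale 0.06383, spinach 0.03571.
Take 2 servings of sunflower seeds: uses 10 mg sodium, +6.0 g fiber (running total 6.0 g).
Take 1 serving of kale: uses 47 mg sodium, +3.0 g fiber (running total 9.0 g).
Take 1.929 servings of spinach: uses 162 mg sodium, +5.8 g fiber (running total 14.8 g).
Greedy by best ratio exhausts the sodium allowance optimally: 14.8 g.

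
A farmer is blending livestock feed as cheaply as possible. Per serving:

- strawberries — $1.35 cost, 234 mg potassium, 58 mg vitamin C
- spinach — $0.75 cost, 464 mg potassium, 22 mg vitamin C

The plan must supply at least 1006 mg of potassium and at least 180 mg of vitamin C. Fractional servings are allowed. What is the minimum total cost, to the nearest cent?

$4.37

Two binding constraints pin down two serving amounts, so the optimal mix uses at most two foods. The candidates are each food alone (scaled to the tighter of potassium/vitamin C) and each pair with both constraints tight.
strawberries only: max(1006/234, 180/58) = 4.299 servings → $5.80.
spinach only: max(1006/464, 180/22) = 8.182 servings → $6.14.
strawberries + spinach with both tight: 2.821 servings and 0.7456 servings → $4.37.
So the least-cost plan costs $4.37.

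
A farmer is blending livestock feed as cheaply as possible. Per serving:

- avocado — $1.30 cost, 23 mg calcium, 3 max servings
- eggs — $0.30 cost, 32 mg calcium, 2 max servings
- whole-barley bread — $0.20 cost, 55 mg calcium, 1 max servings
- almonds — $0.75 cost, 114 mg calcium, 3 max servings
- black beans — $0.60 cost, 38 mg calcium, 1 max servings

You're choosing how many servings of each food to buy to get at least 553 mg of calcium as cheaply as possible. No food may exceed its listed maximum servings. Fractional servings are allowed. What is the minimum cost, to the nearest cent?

$6.70

Cost per mg of calcium: whole-barley bread $0.0036, almonds $0.0066, eggs $0.0094, black beans $0.0158, avocado $0.0565.
Take 1 serving of whole-barley bread: +55.0 mg calcium for $0.20 (total $0.20, still need 498.0 mg).
Take 3 servings of almonds: +342.0 mg calcium for $2.25 (total $2.45, still need 156.0 mg).
Take 2 servings of eggs: +64.0 mg calcium for $0.60 (total $3.05, still need 92.0 mg).
Take 1 serving of black beans: +38.0 mg calcium for $0.60 (total $3.65, still need 54.0 mg).
Take 2.348 servings of avocado: +54.0 mg calcium for $3.05 (total $6.70, still need 0.0 mg).
Greedy by cheapest-per-mg is optimal for a single linear constraint, so the minimum cost is $6.70.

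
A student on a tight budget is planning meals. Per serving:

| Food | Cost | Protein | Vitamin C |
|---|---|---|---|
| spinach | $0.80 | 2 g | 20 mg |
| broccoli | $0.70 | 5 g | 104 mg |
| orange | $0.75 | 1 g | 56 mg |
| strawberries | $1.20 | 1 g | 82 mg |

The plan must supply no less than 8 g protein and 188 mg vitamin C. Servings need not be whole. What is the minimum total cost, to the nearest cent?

$1.27

spinach only: max(8/2, 188/20) = 9.4 servings → $7.52.
broccoli only: max(8/5, 188/104) = 1.808 servings → $1.27.
orange only: max(8/1, 188/56) = 8 servings → $6.00.
strawberries only: max(8/1, 188/82) = 8 servings → $9.60.
spinach + broccoli: intersection lies outside the first quadrant.
spinach + orange with both tight: 2.826 servings and 2.348 servings → $4.02.
spinach + strawberries with both tight: 3.25 servings and 1.5 servings → $4.40.
broccoli + orange with both tight: 1.477 servings and 0.6136 servings → $1.49.
broccoli + strawberries with both tight: 1.529 servings and 0.3529 servings → $1.49.
orange + strawberries: intersection lies outside the first quadrant.
Cheapest feasible corner: $1.27.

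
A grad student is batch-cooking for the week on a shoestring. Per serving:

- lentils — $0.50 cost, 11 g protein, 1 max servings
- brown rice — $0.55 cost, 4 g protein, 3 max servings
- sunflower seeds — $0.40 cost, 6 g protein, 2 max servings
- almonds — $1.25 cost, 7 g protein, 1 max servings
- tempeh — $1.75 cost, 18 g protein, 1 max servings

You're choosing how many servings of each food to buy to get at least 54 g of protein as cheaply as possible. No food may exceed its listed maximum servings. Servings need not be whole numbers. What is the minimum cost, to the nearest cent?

Cost per g of protein: lentils $0.0455, sunflower seeds $0.0667, tempeh $0.0972, brown rice $0.1375, almonds $0.1786.
Take 1 serving of lentils: +11.0 g protein for $0.50 (total $0.50, still need 43.0 g).
Take 2 servings of sunflower seeds: +12.0 g protein for $0.80 (total $1.30, still need 31.0 g).
Take 1 serving of tempeh: +18.0 g protein for $1.75 (total $3.05, still need 13.0 g).
Take 3 servings of brown rice: +12.0 g protein for $1.65 (total $4.70, still need 1.0 g).
Take 0.1429 servings of almonds: +1.0 g protein for $0.18 (total $4.88, still need 0.0 g).
Filling from the cheapest source first is optimal under one linear minimum: $4.88.

$4.88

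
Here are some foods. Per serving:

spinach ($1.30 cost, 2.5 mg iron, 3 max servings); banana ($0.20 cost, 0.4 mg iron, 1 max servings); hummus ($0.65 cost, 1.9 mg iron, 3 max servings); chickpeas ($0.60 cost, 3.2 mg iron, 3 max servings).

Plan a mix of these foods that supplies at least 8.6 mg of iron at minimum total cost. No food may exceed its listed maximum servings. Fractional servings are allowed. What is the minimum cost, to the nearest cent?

Cost per mg of iron: chickpeas $0.1875, hummus $0.3421, banana $0.5000, spinach $0.5200.
Take 2.688 servings of chickpeas: +8.6 mg iron for $1.61 (total $1.61, still need 0.0 mg).
Greedy by cheapest-per-mg is optimal for a single linear constraint, so the minimum cost is $1.61.

$1.61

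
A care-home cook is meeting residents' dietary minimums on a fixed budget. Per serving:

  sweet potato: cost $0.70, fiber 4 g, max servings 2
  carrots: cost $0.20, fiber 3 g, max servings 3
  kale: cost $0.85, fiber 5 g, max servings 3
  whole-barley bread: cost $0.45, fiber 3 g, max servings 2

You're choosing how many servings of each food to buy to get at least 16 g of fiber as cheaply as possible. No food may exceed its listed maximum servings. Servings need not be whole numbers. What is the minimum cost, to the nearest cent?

$1.67

Cost per g of fiber: carrots $0.0667, whole-barley bread $0.1500, kale $0.1700, sweet potato $0.1750.
Take 3 servings of carrots: +9.0 g fiber for $0.60 (total $0.60, still need 7.0 g).
Take 2 servings of whole-barley bread: +6.0 g fiber for $0.90 (total $1.50, still need 1.0 g).
Take 0.2 servings of kale: +1.0 g fiber for $0.17 (total $1.67, still need 0.0 g).
Greedy by cheapest-per-g is optimal for a single linear constraint, so the minimum cost is $1.67.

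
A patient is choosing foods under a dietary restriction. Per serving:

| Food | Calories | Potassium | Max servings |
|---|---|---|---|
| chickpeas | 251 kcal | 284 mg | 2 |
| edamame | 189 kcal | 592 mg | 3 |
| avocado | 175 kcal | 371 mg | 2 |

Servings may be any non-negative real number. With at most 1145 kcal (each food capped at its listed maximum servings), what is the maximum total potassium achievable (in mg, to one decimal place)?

2776.0 mg

Potassium per kcal: edamame 3.132, avocado 2.12, chickpeas 1.131.
Take 3 servings of edamame: uses 567 kcal, +1776.0 mg potassium (running total 1776.0 mg).
Take 2 servings of avocado: uses 350 kcal, +742.0 mg potassium (running total 2518.0 mg).
Take 0.9084 servings of chickpeas: uses 228 kcal, +258.0 mg potassium (running total 2776.0 mg).
Filling greedily by potassium-per-kcal is optimal for one linear limit, giving 2776.0 mg.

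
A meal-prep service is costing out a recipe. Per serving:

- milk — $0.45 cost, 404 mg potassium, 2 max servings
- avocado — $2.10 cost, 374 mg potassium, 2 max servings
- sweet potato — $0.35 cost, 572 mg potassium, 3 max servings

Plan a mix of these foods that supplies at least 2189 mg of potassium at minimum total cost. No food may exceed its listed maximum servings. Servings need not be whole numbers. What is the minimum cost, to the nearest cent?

$1.58

Cost per mg of potassium: sweet potato $0.0006, milk $0.0011, avocado $0.0056.
Take 3 servings of sweet potato: +1716.0 mg potassium for $1.05 (total $1.05, still need 473.0 mg).
Take 1.171 servings of milk: +473.0 mg potassium for $0.53 (total $1.58, still need 0.0 mg).
Filling from the cheapest source first is optimal under one linear minimum: $1.58.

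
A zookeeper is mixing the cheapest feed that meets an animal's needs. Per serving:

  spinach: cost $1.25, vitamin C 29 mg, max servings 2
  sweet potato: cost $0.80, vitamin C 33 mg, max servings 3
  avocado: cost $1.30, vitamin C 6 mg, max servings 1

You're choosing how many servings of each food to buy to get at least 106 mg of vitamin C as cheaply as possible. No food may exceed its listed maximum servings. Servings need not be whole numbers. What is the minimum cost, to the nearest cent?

Cost per mg of vitamin C: sweet potato $0.0242, spinach $0.0431, avocado $0.2167.
Take 3 servings of sweet potato: +99.0 mg vitamin C for $2.40 (total $2.40, still need 7.0 mg).
Take 0.2414 servings of spinach: +7.0 mg vitamin C for $0.30 (total $2.70, still need 0.0 mg).
Greedy by cheapest-per-mg is optimal for a single linear constraint, so the minimum cost is $2.70.

$2.70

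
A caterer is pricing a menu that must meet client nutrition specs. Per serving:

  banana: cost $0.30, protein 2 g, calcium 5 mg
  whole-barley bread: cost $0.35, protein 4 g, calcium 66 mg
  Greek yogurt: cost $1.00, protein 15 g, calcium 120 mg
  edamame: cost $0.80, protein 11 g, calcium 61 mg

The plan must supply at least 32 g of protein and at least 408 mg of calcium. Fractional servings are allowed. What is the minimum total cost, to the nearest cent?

$2.51

Check every corner: each single food scaled to meet both minima, and each pair solved so both constraints bind.
banana only: max(32/2, 408/5) = 81.6 servings → $24.48.
whole-barley bread only: max(32/4, 408/66) = 8 servings → $2.80.
Greek yogurt only: max(32/15, 408/120) = 3.4 servings → $3.40.
edamame only: max(32/11, 408/61) = 6.689 servings → $5.35.
banana + whole-barley bread with both tight: 4.286 servings and 5.857 servings → $3.34.
banana + Greek yogurt: the both-tight solution has a negative serving — not a feasible corner.
banana + edamame: the both-tight solution has a negative serving — not a feasible corner.
whole-barley bread + Greek yogurt with both tight: 4.471 servings and 0.9412 servings → $2.51.
whole-barley bread + edamame with both tight: 5.261 servings and 0.9959 servings → $2.64.
Greek yogurt + edamame with both targets exact would need a negative amount; discard.
So the least-cost plan costs $2.51.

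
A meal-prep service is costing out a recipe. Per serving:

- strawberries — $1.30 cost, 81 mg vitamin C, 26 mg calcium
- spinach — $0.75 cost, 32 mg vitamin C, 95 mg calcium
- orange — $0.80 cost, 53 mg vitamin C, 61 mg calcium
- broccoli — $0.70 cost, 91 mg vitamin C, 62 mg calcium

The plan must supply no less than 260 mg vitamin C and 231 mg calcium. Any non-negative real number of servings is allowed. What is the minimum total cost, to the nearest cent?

$2.37

Minimising a linear cost over {vitamin C ≥ 260, calcium ≥ 231, servings ≥ 0} — the optimum is at a vertex, using one or two foods.
strawberries only: max(260/81, 231/26) = 8.885 servings → $11.55.
spinach only: max(260/32, 231/95) = 8.125 servings → $6.09.
orange only: max(260/53, 231/61) = 4.906 servings → $3.92.
broccoli only: max(260/91, 231/62) = 3.726 servings → $2.61.
strawberries + spinach with both tight: 2.522 servings and 1.741 servings → $4.58.
strawberries + orange with both tight: 1.015 servings and 3.354 servings → $4.00.
strawberries + broccoli: intersection lies outside the first quadrant.
spinach + orange: the both-tight solution has a negative serving — not a feasible corner.
spinach + broccoli with both tight: 0.7358 servings and 2.598 servings → $2.37.
orange + broccoli with both tight: 2.164 servings and 1.597 servings → $2.85.
So the least-cost plan costs $2.37.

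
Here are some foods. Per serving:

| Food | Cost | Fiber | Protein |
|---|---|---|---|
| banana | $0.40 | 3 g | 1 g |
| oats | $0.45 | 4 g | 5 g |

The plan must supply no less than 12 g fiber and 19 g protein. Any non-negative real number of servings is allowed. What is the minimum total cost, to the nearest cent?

This is a tiny linear program; its minimum lies at a vertex of the feasible set. List the vertices and price them.
banana only: max(12/3, 19/1) = 19 servings → $7.60.
oats only: max(12/4, 19/5) = 3.8 servings → $1.71.
banana + oats: intersection lies outside the first quadrant.
So the least-cost plan costs $1.71.

$1.71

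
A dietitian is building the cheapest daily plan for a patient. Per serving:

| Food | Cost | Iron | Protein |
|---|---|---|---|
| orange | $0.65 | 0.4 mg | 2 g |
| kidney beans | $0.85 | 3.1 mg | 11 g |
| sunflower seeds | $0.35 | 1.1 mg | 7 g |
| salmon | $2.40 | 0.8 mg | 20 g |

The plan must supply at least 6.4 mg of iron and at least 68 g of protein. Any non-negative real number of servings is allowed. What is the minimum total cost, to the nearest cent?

$3.40

orange only: max(6.4/0.4, 68/2) = 34 servings → $22.10.
kidney beans only: max(6.4/3.1, 68/11) = 6.182 servings → $5.25.
sunflower seeds only: max(6.4/1.1, 68/7) = 9.714 servings → $3.40.
salmon only: max(6.4/0.8, 68/20) = 8 servings → $19.20.
orange + kidney beans: the both-tight solution has a negative serving — not a feasible corner.
orange + sunflower seeds: intersection lies outside the first quadrant.
orange + salmon with both tight: 11.5 servings and 2.25 servings → $12.88.
kidney beans + sunflower seeds with both targets exact would need a negative amount; discard.
kidney beans + salmon with both tight: 1.383 servings and 2.639 servings → $7.51.
sunflower seeds + salmon with both tight: 4.488 servings and 1.829 servings → $5.96.
Cheapest feasible corner: $3.40.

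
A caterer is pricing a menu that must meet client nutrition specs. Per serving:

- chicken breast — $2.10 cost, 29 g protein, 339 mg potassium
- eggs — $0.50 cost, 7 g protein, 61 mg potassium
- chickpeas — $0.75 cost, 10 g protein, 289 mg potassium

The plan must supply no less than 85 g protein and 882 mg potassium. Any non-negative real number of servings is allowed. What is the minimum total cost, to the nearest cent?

$6.10

This is a tiny linear program; its minimum lies at a vertex of the feasible set. List the vertices and price them.
chicken breast only: max(85/29, 882/339) = 2.931 servings → $6.16.
eggs only: max(85/7, 882/61) = 14.46 servings → $7.23.
chickpeas only: max(85/10, 882/289) = 8.5 servings → $6.38.
chicken breast + eggs with both tight: 1.637 servings and 5.359 servings → $6.12.
chicken breast + chickpeas with both targets exact would need a negative amount; discard.
eggs + chickpeas with both tight: 11.14 servings and 0.6999 servings → $6.10.
The minimum over all feasible corners is $6.10.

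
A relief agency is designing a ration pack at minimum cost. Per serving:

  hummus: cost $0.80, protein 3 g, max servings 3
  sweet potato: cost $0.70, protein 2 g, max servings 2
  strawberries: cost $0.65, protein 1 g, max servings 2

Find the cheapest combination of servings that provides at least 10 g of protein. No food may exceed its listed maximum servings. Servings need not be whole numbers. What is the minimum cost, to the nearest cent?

Cost per g of protein: hummus $0.2667, sweet potato $0.3500, strawberries $0.6500.
Take 3 servings of hummus: +9.0 g protein for $2.40 (total $2.40, still need 1.0 g).
Take 0.5 servings of sweet potato: +1.0 g protein for $0.35 (total $2.75, still need 0.0 g).
Filling from the cheapest source first is optimal under one linear minimum: $2.75.

$2.75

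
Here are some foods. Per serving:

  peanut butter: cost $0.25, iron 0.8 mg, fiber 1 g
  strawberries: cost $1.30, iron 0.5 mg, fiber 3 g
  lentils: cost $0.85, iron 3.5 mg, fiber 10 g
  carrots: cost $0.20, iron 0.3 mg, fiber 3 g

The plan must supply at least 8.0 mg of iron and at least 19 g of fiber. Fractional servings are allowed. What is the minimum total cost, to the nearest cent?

$1.94

Check every corner: each single food scaled to meet both minima, and each pair solved so both constraints bind.
peanut butter only: max(8.0/0.8, 19/1) = 19 servings → $4.75.
strawberries only: max(8.0/0.5, 19/3) = 16 servings → $20.80.
lentils only: max(8.0/3.5, 19/10) = 2.286 servings → $1.94.
carrots only: max(8.0/0.3, 19/3) = 26.67 servings → $5.33.
peanut butter + strawberries with both tight: 7.632 servings and 3.789 servings → $6.83.
peanut butter + lentils with both tight: 3 servings and 1.6 servings → $2.11.
peanut butter + carrots with both tight: 8.714 servings and 3.429 servings → $2.86.
strawberries + lentils: intersection lies outside the first quadrant.
strawberries + carrots with both targets exact would need a negative amount; discard.
lentils + carrots: the both-tight solution has a negative serving — not a feasible corner.
So the least-cost plan costs $1.94.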